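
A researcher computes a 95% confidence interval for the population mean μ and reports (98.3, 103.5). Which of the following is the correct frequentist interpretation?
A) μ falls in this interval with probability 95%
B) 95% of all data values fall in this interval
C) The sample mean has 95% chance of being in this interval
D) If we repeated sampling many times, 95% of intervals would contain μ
D

A) Wrong — μ is fixed; the randomness lives in the interval, not in μ.
B) Wrong — a CI is about the parameter μ, not individual data values.
C) Wrong — x̄ is observed and sits in the interval by construction.
D) Correct — this is the frequentist long-run coverage interpretation.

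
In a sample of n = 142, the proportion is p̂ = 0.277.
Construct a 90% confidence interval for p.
(0.215, 0.339)

Proportion CI:
SE = √(p̂(1-p̂)/n) = √(0.277 · 0.723 / 142) = 0.03755

z* = 1.645
Margin = z* · SE = 1.645 · 0.03755 = 0.0618

CI: 0.277 ± 0.0618 = (0.215, 0.339)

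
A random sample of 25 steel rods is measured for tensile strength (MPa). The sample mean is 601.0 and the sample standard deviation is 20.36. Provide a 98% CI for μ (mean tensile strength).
(590.85, 611.15)

t-interval (σ unknown):
df = n - 1 = 24
t* = 2.492 for 98% confidence

Margin of error = t* · s/√n = 2.492 · 20.36/√25 = 10.15

CI: (590.85, 611.15)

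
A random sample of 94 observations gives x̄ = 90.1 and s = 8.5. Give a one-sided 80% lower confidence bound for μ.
μ ≥ 89.36

Lower bound (one-sided):
t* = 0.846 (one-sided for 80%)
Lower bound = x̄ - t* · s/√n = 90.1 - 0.846 · 8.5/√94 = 89.36

We are 80% confident that μ ≥ 89.36.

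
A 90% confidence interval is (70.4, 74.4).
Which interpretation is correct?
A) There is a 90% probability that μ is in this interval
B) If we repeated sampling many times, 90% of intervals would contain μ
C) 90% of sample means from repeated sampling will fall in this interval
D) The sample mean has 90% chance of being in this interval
B

A) Wrong — μ is fixed; the randomness lives in the interval, not in μ.
B) Correct — this is the frequentist long-run coverage interpretation.
C) Wrong — coverage applies to intervals containing μ, not to future x̄ values.
D) Wrong — x̄ is observed and sits in the interval by construction.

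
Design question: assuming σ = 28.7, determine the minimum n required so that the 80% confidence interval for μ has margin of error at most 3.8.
n ≥ 94

For margin E ≤ 3.8:
n ≥ (z* · σ / E)²
n ≥ (1.282 · 28.7 / 3.8)²
n ≥ 93.75

Minimum n = 94 (rounding up)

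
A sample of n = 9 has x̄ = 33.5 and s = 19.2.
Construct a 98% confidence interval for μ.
(14.97, 52.03)

t-interval (σ unknown):
df = n - 1 = 8
t* = 2.896 for 98% confidence

Margin of error = t* · s/√n = 2.896 · 19.2/√9 = 18.53

CI: (14.97, 52.03)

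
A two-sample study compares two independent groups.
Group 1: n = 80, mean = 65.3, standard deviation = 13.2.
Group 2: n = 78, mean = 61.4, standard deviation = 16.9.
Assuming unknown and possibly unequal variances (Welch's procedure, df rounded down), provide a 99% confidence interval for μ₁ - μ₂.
(-2.41, 10.21)

Difference: x̄₁ - x̄₂ = 3.90
SE = √(s₁²/n₁ + s₂²/n₂) = √(13.2²/80 + 16.9²/78) = 2.4165
df = 145.63 → 145 (Welch–Satterthwaite, rounded down)
t* = 2.610

CI: 3.90 ± 2.610 · 2.4165 = 3.90 ± 6.31 = (-2.41, 10.21)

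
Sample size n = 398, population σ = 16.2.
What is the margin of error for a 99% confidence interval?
Margin of error = 2.09

Margin of error = z* · σ/√n
= 2.576 · 16.2/√398
= 2.576 · 16.2/19.9499
= 2.09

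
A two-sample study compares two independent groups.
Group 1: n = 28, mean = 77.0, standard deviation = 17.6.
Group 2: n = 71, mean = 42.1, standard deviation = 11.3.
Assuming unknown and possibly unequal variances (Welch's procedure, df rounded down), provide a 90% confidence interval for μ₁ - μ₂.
(28.85, 40.95)

Difference: x̄₁ - x̄₂ = 34.90
SE = √(s₁²/n₁ + s₂²/n₂) = √(17.6²/28 + 11.3²/71) = 3.5863
df = 36.12 → 36 (Welch–Satterthwaite, rounded down)
t* = 1.688

CI: 34.90 ± 1.688 · 3.5863 = 34.90 ± 6.05 = (28.85, 40.95)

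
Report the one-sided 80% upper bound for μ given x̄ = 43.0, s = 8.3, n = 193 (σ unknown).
μ ≤ 43.50

Upper bound (one-sided):
t* = 0.843 (one-sided for 80%)
Upper bound = x̄ + t* · s/√n = 43.0 + 0.843 · 8.3/√193 = 43.50

We are 80% confident that μ ≤ 43.50.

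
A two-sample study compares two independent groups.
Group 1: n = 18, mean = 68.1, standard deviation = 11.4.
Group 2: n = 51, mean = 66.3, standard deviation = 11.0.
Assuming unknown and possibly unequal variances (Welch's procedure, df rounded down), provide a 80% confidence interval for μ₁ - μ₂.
(-2.27, 5.87)

Difference: x̄₁ - x̄₂ = 1.80
SE = √(s₁²/n₁ + s₂²/n₂) = √(11.4²/18 + 11.0²/51) = 3.0972
df = 28.95 → 28 (Welch–Satterthwaite, rounded down)
t* = 1.313

CI: 1.80 ± 1.313 · 3.0972 = 1.80 ± 4.07 = (-2.27, 5.87)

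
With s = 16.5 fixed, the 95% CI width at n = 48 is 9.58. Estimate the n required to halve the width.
n ≈ 192

CI width ∝ 1/√n
To reduce width by factor 2, need √n to grow by 2 → need 2² = 4 times as many samples.

Current: n = 48, width = 9.58
New: n = 192, width ≈ 4.70

Width reduced by factor of 9.58/4.70 = 2.04.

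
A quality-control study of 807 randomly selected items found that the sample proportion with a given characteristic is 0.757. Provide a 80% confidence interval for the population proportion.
(0.738, 0.776)

Proportion CI:
SE = √(p̂(1-p̂)/n) = √(0.757 · 0.243 / 807) = 0.01510

z* = 1.282
Margin = z* · SE = 1.282 · 0.01510 = 0.0194

CI: 0.757 ± 0.0194 = (0.738, 0.776)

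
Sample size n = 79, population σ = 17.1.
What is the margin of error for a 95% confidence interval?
Margin of error = 3.77

Margin of error = z* · σ/√n
= 1.960 · 17.1/√79
= 1.960 · 17.1/8.8882
= 3.77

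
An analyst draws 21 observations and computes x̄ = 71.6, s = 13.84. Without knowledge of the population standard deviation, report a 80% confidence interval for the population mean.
(67.60, 75.60)

t-interval (σ unknown):
df = n - 1 = 20
t* = 1.325 for 80% confidence

Margin of error = t* · s/√n = 1.325 · 13.84/√21 = 4.00

CI: (67.60, 75.60)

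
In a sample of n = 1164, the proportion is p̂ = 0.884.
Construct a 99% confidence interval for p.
(0.860, 0.908)

Proportion CI:
SE = √(p̂(1-p̂)/n) = √(0.884 · 0.116 / 1164) = 0.00939

z* = 2.576
Margin = z* · SE = 2.576 · 0.00939 = 0.0242

CI: 0.884 ± 0.0242 = (0.860, 0.908)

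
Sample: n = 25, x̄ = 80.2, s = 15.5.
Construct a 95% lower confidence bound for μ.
μ ≥ 74.90

Lower bound (one-sided):
t* = 1.711 (one-sided for 95%)
Lower bound = x̄ - t* · s/√n = 80.2 - 1.711 · 15.5/√25 = 74.90

We are 95% confident that μ ≥ 74.90.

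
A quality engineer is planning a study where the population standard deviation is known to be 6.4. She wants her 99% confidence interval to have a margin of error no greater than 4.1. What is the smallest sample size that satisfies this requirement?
n ≥ 17

For margin E ≤ 4.1:
n ≥ (z* · σ / E)²
n ≥ (2.576 · 6.4 / 4.1)²
n ≥ 16.17

Minimum n = 17 (rounding up)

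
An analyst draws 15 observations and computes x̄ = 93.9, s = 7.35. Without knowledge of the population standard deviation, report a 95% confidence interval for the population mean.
(89.83, 97.97)

t-interval (σ unknown):
df = n - 1 = 14
t* = 2.145 for 95% confidence

Margin of error = t* · s/√n = 2.145 · 7.35/√15 = 4.07

CI: (89.83, 97.97)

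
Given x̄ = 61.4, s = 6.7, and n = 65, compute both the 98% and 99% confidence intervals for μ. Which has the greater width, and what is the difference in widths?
99% CI is wider by 0.44

df = 64
98% CI: t* = 2.386, (59.42, 63.38), width = 2 · t* · s/√n = 3.97
99% CI: t* = 2.655, (59.19, 63.61), width = 2 · t* · s/√n = 4.41

The 99% CI is wider by 4.41 - 3.97 = 0.44.
Higher confidence requires a wider interval.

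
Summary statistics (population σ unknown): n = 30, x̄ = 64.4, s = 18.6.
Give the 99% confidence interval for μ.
(55.04, 73.76)

t-interval (σ unknown):
df = n - 1 = 29
t* = 2.756 for 99% confidence

Margin of error = t* · s/√n = 2.756 · 18.6/√30 = 9.36

CI: (55.04, 73.76)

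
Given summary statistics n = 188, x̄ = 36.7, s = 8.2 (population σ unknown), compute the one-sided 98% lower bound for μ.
μ ≥ 35.46

Lower bound (one-sided):
t* = 2.068 (one-sided for 98%)
Lower bound = x̄ - t* · s/√n = 36.7 - 2.068 · 8.2/√188 = 35.46

We are 98% confident that μ ≥ 35.46.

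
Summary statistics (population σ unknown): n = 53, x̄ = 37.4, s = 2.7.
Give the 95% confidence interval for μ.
(36.66, 38.14)

t-interval (σ unknown):
df = n - 1 = 52
t* = 2.007 for 95% confidence

Margin of error = t* · s/√n = 2.007 · 2.7/√53 = 0.74

CI: (36.66, 38.14)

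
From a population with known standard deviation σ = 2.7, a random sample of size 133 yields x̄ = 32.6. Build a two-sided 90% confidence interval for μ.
(32.21, 32.99)

z-interval (σ known):
z* = 1.645 for 90% confidence

Margin of error = z* · σ/√n = 1.645 · 2.7/√133 = 0.39

CI: (32.6 - 0.39, 32.6 + 0.39) = (32.21, 32.99)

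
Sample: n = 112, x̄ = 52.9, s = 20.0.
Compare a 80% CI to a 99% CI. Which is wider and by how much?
99% CI is wider by 5.04

df = 111
80% CI: t* = 1.289, (50.46, 55.34), width = 2 · t* · s/√n = 4.87
99% CI: t* = 2.621, (47.95, 57.85), width = 2 · t* · s/√n = 9.91

The 99% CI is wider by 9.91 - 4.87 = 5.04.
Higher confidence requires a wider interval.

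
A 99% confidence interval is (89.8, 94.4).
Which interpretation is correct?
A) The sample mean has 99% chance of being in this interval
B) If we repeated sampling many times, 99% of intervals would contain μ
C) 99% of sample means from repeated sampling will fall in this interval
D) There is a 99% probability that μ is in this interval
B

A) Wrong — x̄ is observed and sits in the interval by construction.
B) Correct — this is the frequentist long-run coverage interpretation.
C) Wrong — coverage applies to intervals containing μ, not to future x̄ values.
D) Wrong — μ is fixed; the randomness lives in the interval, not in μ.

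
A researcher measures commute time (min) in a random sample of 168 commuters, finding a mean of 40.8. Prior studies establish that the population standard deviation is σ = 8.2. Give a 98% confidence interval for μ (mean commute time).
(39.33, 42.27)

z-interval (σ known):
z* = 2.326 for 98% confidence

Margin of error = z* · σ/√n = 2.326 · 8.2/√168 = 1.47

CI: (40.8 - 1.47, 40.8 + 1.47) = (39.33, 42.27)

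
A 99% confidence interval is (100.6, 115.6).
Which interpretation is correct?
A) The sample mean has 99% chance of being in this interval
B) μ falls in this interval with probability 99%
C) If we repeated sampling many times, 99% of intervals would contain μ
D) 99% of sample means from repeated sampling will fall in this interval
C

A) Wrong — x̄ is observed and sits in the interval by construction.
B) Wrong — μ is fixed; the randomness lives in the interval, not in μ.
C) Correct — this is the frequentist long-run coverage interpretation.
D) Wrong — coverage applies to intervals containing μ, not to future x̄ values.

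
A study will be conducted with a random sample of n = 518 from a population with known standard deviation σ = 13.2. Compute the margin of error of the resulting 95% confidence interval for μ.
Margin of error = 1.14

Margin of error = z* · σ/√n
= 1.960 · 13.2/√518
= 1.960 · 13.2/22.7596
= 1.14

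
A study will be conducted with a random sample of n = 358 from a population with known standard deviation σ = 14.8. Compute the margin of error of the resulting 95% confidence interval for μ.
Margin of error = 1.53

Margin of error = z* · σ/√n
= 1.960 · 14.8/√358
= 1.960 · 14.8/18.9209
= 1.53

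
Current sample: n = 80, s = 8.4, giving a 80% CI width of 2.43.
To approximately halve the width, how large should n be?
n ≈ 320

CI width ∝ 1/√n
To reduce width by factor 2, need √n to grow by 2 → need 2² = 4 times as many samples.

Current: n = 80, width = 2.43
New: n = 320, width ≈ 1.21

Width reduced by factor of 2.43/1.21 = 2.01.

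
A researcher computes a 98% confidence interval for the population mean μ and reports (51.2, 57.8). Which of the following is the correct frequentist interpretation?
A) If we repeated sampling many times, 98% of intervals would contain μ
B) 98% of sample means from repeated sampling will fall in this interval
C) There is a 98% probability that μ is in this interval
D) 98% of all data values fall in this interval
A

A) Correct — this is the frequentist long-run coverage interpretation.
B) Wrong — coverage applies to intervals containing μ, not to future x̄ values.
C) Wrong — μ is fixed; the randomness lives in the interval, not in μ.
D) Wrong — a CI is about the parameter μ, not individual data values.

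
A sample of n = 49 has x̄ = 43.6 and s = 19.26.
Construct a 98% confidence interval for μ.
(36.98, 50.22)

t-interval (σ unknown):
df = n - 1 = 48
t* = 2.407 for 98% confidence

Margin of error = t* · s/√n = 2.407 · 19.26/√49 = 6.62

CI: (36.98, 50.22)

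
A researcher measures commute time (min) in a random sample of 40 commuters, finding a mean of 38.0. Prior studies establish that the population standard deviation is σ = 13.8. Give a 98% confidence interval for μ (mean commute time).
(32.92, 43.08)

z-interval (σ known):
z* = 2.326 for 98% confidence

Margin of error = z* · σ/√n = 2.326 · 13.8/√40 = 5.08

CI: (38.0 - 5.08, 38.0 + 5.08) = (32.92, 43.08)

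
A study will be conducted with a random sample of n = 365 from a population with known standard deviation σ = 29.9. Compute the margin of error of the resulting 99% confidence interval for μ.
Margin of error = 4.03

Margin of error = z* · σ/√n
= 2.576 · 29.9/√365
= 2.576 · 29.9/19.1050
= 4.03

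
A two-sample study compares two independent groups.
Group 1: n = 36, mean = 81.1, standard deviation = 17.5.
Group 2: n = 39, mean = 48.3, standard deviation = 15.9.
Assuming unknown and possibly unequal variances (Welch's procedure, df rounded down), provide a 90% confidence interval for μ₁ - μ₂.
(26.35, 39.25)

Difference: x̄₁ - x̄₂ = 32.80
SE = √(s₁²/n₁ + s₂²/n₂) = √(17.5²/36 + 15.9²/39) = 3.8716
df = 70.80 → 70 (Welch–Satterthwaite, rounded down)
t* = 1.667

CI: 32.80 ± 1.667 · 3.8716 = 32.80 ± 6.45 = (26.35, 39.25)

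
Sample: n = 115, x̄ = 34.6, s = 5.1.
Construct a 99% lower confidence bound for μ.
μ ≥ 33.48

Lower bound (one-sided):
t* = 2.360 (one-sided for 99%)
Lower bound = x̄ - t* · s/√n = 34.6 - 2.360 · 5.1/√115 = 33.48

We are 99% confident that μ ≥ 33.48.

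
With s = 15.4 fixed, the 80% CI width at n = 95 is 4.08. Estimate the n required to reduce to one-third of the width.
n ≈ 855

CI width ∝ 1/√n
To reduce width by factor 3, need √n to grow by 3 → need 3² = 9 times as many samples.

Current: n = 95, width = 4.08
New: n = 855, width ≈ 1.35

Width reduced by factor of 4.08/1.35 = 3.02.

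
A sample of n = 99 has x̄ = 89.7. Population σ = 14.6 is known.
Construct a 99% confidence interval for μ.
(85.92, 93.48)

z-interval (σ known):
z* = 2.576 for 99% confidence

Margin of error = z* · σ/√n = 2.576 · 14.6/√99 = 3.78

CI: (89.7 - 3.78, 89.7 + 3.78) = (85.92, 93.48)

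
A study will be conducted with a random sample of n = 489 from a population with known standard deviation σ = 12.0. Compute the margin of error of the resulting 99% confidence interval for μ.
Margin of error = 1.40

Margin of error = z* · σ/√n
= 2.576 · 12.0/√489
= 2.576 · 12.0/22.1133
= 1.40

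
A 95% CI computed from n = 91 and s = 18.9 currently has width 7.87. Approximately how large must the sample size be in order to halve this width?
n ≈ 364

CI width ∝ 1/√n
To reduce width by factor 2, need √n to grow by 2 → need 2² = 4 times as many samples.

Current: n = 91, width = 7.87
New: n = 364, width ≈ 3.90

Width reduced by factor of 7.87/3.90 = 2.02.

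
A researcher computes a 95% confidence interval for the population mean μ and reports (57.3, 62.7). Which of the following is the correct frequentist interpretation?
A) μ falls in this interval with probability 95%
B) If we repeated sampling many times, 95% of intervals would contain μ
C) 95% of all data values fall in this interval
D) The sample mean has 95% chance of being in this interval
B

A) Wrong — μ is fixed; the randomness lives in the interval, not in μ.
B) Correct — this is the frequentist long-run coverage interpretation.
C) Wrong — a CI is about the parameter μ, not individual data values.
D) Wrong — x̄ is observed and sits in the interval by construction.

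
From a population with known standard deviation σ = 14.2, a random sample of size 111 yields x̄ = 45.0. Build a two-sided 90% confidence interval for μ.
(42.78, 47.22)

z-interval (σ known):
z* = 1.645 for 90% confidence

Margin of error = z* · σ/√n = 1.645 · 14.2/√111 = 2.22

CI: (45.0 - 2.22, 45.0 + 2.22) = (42.78, 47.22)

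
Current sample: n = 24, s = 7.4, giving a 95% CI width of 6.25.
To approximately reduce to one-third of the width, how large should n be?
n ≈ 216

CI width ∝ 1/√n
To reduce width by factor 3, need √n to grow by 3 → need 3² = 9 times as many samples.

Current: n = 24, width = 6.25
New: n = 216, width ≈ 1.98

Width reduced by factor of 6.25/1.98 = 3.16.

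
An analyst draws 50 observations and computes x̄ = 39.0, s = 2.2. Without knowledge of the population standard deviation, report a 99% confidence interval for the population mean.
(38.17, 39.83)

t-interval (σ unknown):
df = n - 1 = 49
t* = 2.680 for 99% confidence

Margin of error = t* · s/√n = 2.680 · 2.2/√50 = 0.83

CI: (38.17, 39.83)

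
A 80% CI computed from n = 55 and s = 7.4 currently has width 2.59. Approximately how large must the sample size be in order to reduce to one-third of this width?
n ≈ 495

CI width ∝ 1/√n
To reduce width by factor 3, need √n to grow by 3 → need 3² = 9 times as many samples.

Current: n = 55, width = 2.59
New: n = 495, width ≈ 0.85

Width reduced by factor of 2.59/0.85 = 3.05.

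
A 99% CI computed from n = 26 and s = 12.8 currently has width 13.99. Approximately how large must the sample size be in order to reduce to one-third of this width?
n ≈ 234

CI width ∝ 1/√n
To reduce width by factor 3, need √n to grow by 3 → need 3² = 9 times as many samples.

Current: n = 26, width = 13.99
New: n = 234, width ≈ 4.35

Width reduced by factor of 13.99/4.35 = 3.22.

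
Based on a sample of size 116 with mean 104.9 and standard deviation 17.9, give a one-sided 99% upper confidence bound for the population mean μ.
μ ≤ 108.82

Upper bound (one-sided):
t* = 2.359 (one-sided for 99%)
Upper bound = x̄ + t* · s/√n = 104.9 + 2.359 · 17.9/√116 = 108.82

We are 99% confident that μ ≤ 108.82.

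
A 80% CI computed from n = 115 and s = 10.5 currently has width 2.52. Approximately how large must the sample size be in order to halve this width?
n ≈ 460

CI width ∝ 1/√n
To reduce width by factor 2, need √n to grow by 2 → need 2² = 4 times as many samples.

Current: n = 115, width = 2.52
New: n = 460, width ≈ 1.26

Width reduced by factor of 2.52/1.26 = 2.00.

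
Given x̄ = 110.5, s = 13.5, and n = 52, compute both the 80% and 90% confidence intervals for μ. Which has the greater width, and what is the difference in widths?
90% CI is wider by 1.41

df = 51
80% CI: t* = 1.298, (108.07, 112.93), width = 2 · t* · s/√n = 4.86
90% CI: t* = 1.675, (107.36, 113.64), width = 2 · t* · s/√n = 6.27

The 90% CI is wider by 6.27 - 4.86 = 1.41.
Higher confidence requires a wider interval.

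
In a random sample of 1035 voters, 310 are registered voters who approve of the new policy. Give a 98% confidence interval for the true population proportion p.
(0.266, 0.333)

Proportion CI:
p̂ = 310/1035 = 0.29952
SE = √(p̂(1-p̂)/n) = √(0.29952 · 0.70048 / 1035) = 0.01424

z* = 2.326
Margin = z* · SE = 2.326 · 0.01424 = 0.0331

CI: 0.29952 ± 0.0331 = (0.266, 0.333)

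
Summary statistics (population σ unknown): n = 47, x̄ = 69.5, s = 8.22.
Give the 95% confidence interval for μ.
(67.09, 71.91)

t-interval (σ unknown):
df = n - 1 = 46
t* = 2.013 for 95% confidence

Margin of error = t* · s/√n = 2.013 · 8.22/√47 = 2.41

CI: (67.09, 71.91)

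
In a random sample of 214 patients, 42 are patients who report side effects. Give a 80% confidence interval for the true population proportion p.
(0.161, 0.231)

Proportion CI:
p̂ = 42/214 = 0.19626
SE = √(p̂(1-p̂)/n) = √(0.19626 · 0.80374 / 214) = 0.02715

z* = 1.282
Margin = z* · SE = 1.282 · 0.02715 = 0.0348

CI: 0.19626 ± 0.0348 = (0.161, 0.231)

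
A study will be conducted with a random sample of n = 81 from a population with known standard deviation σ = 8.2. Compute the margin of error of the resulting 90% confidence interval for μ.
Margin of error = 1.50

Margin of error = z* · σ/√n
= 1.645 · 8.2/√81
= 1.645 · 8.2/9.0000
= 1.50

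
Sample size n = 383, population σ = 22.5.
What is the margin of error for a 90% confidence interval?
Margin of error = 1.89

Margin of error = z* · σ/√n
= 1.645 · 22.5/√383
= 1.645 · 22.5/19.5704
= 1.89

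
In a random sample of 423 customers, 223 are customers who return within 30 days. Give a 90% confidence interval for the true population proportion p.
(0.487, 0.567)

Proportion CI:
p̂ = 223/423 = 0.52719
SE = √(p̂(1-p̂)/n) = √(0.52719 · 0.47281 / 423) = 0.02427

z* = 1.645
Margin = z* · SE = 1.645 · 0.02427 = 0.0399

CI: 0.52719 ± 0.0399 = (0.487, 0.567)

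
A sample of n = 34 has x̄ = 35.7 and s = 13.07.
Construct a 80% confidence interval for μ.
(32.77, 38.63)

t-interval (σ unknown):
df = n - 1 = 33
t* = 1.308 for 80% confidence

Margin of error = t* · s/√n = 1.308 · 13.07/√34 = 2.93

CI: (32.77, 38.63)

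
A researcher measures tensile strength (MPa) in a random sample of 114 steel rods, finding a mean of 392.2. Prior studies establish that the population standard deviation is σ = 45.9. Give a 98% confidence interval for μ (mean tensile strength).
(382.20, 402.20)

z-interval (σ known):
z* = 2.326 for 98% confidence

Margin of error = z* · σ/√n = 2.326 · 45.9/√114 = 10.00

CI: (392.2 - 10.00, 392.2 + 10.00) = (382.20, 402.20)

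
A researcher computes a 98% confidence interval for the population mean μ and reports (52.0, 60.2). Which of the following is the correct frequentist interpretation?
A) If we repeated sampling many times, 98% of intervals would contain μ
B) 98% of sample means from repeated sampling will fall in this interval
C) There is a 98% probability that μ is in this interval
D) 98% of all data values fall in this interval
A

A) Correct — this is the frequentist long-run coverage interpretation.
B) Wrong — coverage applies to intervals containing μ, not to future x̄ values.
C) Wrong — μ is fixed; the randomness lives in the interval, not in μ.
D) Wrong — a CI is about the parameter μ, not individual data values.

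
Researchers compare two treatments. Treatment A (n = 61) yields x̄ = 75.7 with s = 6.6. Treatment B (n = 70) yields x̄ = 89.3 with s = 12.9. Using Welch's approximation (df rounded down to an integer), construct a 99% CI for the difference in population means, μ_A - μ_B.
(-18.21, -8.99)

Difference: x̄₁ - x̄₂ = -13.60
SE = √(s₁²/n₁ + s₂²/n₂) = √(6.6²/61 + 12.9²/70) = 1.7582
df = 105.71 → 105 (Welch–Satterthwaite, rounded down)
t* = 2.623

CI: -13.60 ± 2.623 · 1.7582 = -13.60 ± 4.61 = (-18.21, -8.99)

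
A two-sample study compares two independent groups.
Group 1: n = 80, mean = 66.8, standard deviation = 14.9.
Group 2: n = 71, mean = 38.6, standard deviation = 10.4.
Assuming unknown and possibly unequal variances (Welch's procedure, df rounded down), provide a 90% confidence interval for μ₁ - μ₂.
(24.77, 31.63)

Difference: x̄₁ - x̄₂ = 28.20
SE = √(s₁²/n₁ + s₂²/n₂) = √(14.9²/80 + 10.4²/71) = 2.0733
df = 141.44 → 141 (Welch–Satterthwaite, rounded down)
t* = 1.656

CI: 28.20 ± 1.656 · 2.0733 = 28.20 ± 3.43 = (24.77, 31.63)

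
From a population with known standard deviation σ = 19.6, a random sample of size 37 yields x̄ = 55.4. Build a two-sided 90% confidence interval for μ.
(50.10, 60.70)

z-interval (σ known):
z* = 1.645 for 90% confidence

Margin of error = z* · σ/√n = 1.645 · 19.6/√37 = 5.30

CI: (55.4 - 5.30, 55.4 + 5.30) = (50.10, 60.70)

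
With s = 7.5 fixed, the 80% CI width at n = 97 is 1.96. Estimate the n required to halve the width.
n ≈ 388

CI width ∝ 1/√n
To reduce width by factor 2, need √n to grow by 2 → need 2² = 4 times as many samples.

Current: n = 97, width = 1.96
New: n = 388, width ≈ 0.98

Width reduced by factor of 1.96/0.98 = 2.00.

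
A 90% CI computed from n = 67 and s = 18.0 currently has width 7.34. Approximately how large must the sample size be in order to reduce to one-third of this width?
n ≈ 603

CI width ∝ 1/√n
To reduce width by factor 3, need √n to grow by 3 → need 3² = 9 times as many samples.

Current: n = 67, width = 7.34
New: n = 603, width ≈ 2.41

Width reduced by factor of 7.34/2.41 = 3.05.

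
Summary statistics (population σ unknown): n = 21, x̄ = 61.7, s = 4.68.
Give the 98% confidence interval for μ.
(59.12, 64.28)

t-interval (σ unknown):
df = n - 1 = 20
t* = 2.528 for 98% confidence

Margin of error = t* · s/√n = 2.528 · 4.68/√21 = 2.58

CI: (59.12, 64.28)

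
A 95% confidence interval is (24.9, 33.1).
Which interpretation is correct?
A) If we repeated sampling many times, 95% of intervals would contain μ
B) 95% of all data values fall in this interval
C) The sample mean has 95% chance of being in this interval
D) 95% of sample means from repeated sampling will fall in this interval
A

A) Correct — this is the frequentist long-run coverage interpretation.
B) Wrong — a CI is about the parameter μ, not individual data values.
C) Wrong — x̄ is observed and sits in the interval by construction.
D) Wrong — coverage applies to intervals containing μ, not to future x̄ values.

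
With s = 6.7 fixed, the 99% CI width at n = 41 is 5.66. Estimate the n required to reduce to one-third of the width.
n ≈ 369

CI width ∝ 1/√n
To reduce width by factor 3, need √n to grow by 3 → need 3² = 9 times as many samples.

Current: n = 41, width = 5.66
New: n = 369, width ≈ 1.81

Width reduced by factor of 5.66/1.81 = 3.13.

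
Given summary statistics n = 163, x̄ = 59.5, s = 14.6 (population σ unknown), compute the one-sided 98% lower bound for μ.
μ ≥ 57.13

Lower bound (one-sided):
t* = 2.070 (one-sided for 98%)
Lower bound = x̄ - t* · s/√n = 59.5 - 2.070 · 14.6/√163 = 57.13

We are 98% confident that μ ≥ 57.13.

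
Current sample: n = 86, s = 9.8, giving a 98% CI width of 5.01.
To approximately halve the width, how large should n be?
n ≈ 344

CI width ∝ 1/√n
To reduce width by factor 2, need √n to grow by 2 → need 2² = 4 times as many samples.

Current: n = 86, width = 5.01
New: n = 344, width ≈ 2.47

Width reduced by factor of 5.01/2.47 = 2.03.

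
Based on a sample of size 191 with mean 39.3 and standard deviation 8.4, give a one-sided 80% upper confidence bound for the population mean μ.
μ ≤ 39.81

Upper bound (one-sided):
t* = 0.844 (one-sided for 80%)
Upper bound = x̄ + t* · s/√n = 39.3 + 0.844 · 8.4/√191 = 39.81

We are 80% confident that μ ≤ 39.81.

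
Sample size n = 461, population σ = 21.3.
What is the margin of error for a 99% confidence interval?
Margin of error = 2.56

Margin of error = z* · σ/√n
= 2.576 · 21.3/√461
= 2.576 · 21.3/21.4709
= 2.56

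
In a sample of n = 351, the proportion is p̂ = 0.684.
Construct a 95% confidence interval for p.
(0.635, 0.733)

Proportion CI:
SE = √(p̂(1-p̂)/n) = √(0.684 · 0.316 / 351) = 0.02482

z* = 1.960
Margin = z* · SE = 1.960 · 0.02482 = 0.0486

CI: 0.684 ± 0.0486 = (0.635, 0.733)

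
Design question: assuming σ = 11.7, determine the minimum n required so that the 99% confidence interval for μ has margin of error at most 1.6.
n ≥ 355

For margin E ≤ 1.6:
n ≥ (z* · σ / E)²
n ≥ (2.576 · 11.7 / 1.6)²
n ≥ 354.83

Minimum n = 355 (rounding up)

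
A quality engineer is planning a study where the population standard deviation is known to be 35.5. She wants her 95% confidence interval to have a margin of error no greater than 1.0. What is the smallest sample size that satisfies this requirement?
n ≥ 4842

For margin E ≤ 1.0:
n ≥ (z* · σ / E)²
n ≥ (1.960 · 35.5 / 1.0)²
n ≥ 4841.38

Minimum n = 4842 (rounding up)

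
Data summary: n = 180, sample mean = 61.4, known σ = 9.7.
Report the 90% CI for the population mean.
(60.21, 62.59)

z-interval (σ known):
z* = 1.645 for 90% confidence

Margin of error = z* · σ/√n = 1.645 · 9.7/√180 = 1.19

CI: (61.4 - 1.19, 61.4 + 1.19) = (60.21, 62.59)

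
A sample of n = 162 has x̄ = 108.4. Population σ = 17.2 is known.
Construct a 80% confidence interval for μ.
(106.67, 110.13)

z-interval (σ known):
z* = 1.282 for 80% confidence

Margin of error = z* · σ/√n = 1.282 · 17.2/√162 = 1.73

CI: (108.4 - 1.73, 108.4 + 1.73) = (106.67, 110.13)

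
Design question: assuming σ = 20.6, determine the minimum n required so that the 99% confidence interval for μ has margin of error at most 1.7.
n ≥ 975

For margin E ≤ 1.7:
n ≥ (z* · σ / E)²
n ≥ (2.576 · 20.6 / 1.7)²
n ≥ 974.38

Minimum n = 975 (rounding up)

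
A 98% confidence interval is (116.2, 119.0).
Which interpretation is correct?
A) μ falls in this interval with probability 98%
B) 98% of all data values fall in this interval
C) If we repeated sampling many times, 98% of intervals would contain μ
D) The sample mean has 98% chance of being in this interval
C

A) Wrong — μ is fixed; the randomness lives in the interval, not in μ.
B) Wrong — a CI is about the parameter μ, not individual data values.
C) Correct — this is the frequentist long-run coverage interpretation.
D) Wrong — x̄ is observed and sits in the interval by construction.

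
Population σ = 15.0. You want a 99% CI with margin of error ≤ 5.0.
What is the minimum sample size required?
n ≥ 60

For margin E ≤ 5.0:
n ≥ (z* · σ / E)²
n ≥ (2.576 · 15.0 / 5.0)²
n ≥ 59.72

Minimum n = 60 (rounding up)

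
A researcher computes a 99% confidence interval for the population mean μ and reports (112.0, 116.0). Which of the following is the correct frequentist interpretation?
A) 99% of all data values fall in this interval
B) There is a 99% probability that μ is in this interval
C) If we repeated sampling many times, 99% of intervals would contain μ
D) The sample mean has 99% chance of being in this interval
C

A) Wrong — a CI is about the parameter μ, not individual data values.
B) Wrong — μ is fixed; the randomness lives in the interval, not in μ.
C) Correct — this is the frequentist long-run coverage interpretation.
D) Wrong — x̄ is observed and sits in the interval by construction.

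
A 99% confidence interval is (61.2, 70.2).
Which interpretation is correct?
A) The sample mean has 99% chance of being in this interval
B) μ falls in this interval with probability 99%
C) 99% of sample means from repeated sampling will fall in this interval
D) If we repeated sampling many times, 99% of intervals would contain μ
D

A) Wrong — x̄ is observed and sits in the interval by construction.
B) Wrong — μ is fixed; the randomness lives in the interval, not in μ.
C) Wrong — coverage applies to intervals containing μ, not to future x̄ values.
D) Correct — this is the frequentist long-run coverage interpretation.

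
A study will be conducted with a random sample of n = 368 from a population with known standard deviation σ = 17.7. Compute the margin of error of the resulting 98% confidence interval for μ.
Margin of error = 2.15

Margin of error = z* · σ/√n
= 2.326 · 17.7/√368
= 2.326 · 17.7/19.1833
= 2.15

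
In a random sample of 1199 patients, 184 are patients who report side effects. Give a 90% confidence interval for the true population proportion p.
(0.136, 0.171)

Proportion CI:
p̂ = 184/1199 = 0.15346
SE = √(p̂(1-p̂)/n) = √(0.15346 · 0.84654 / 1199) = 0.01041

z* = 1.645
Margin = z* · SE = 1.645 · 0.01041 = 0.0171

CI: 0.15346 ± 0.0171 = (0.136, 0.171)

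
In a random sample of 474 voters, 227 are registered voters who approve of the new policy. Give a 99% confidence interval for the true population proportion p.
(0.420, 0.538)

Proportion CI:
p̂ = 227/474 = 0.47890
SE = √(p̂(1-p̂)/n) = √(0.47890 · 0.52110 / 474) = 0.02295

z* = 2.576
Margin = z* · SE = 2.576 · 0.02295 = 0.0591

CI: 0.47890 ± 0.0591 = (0.420, 0.538)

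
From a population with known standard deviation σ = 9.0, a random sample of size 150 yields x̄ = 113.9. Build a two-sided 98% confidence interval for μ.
(112.19, 115.61)

z-interval (σ known):
z* = 2.326 for 98% confidence

Margin of error = z* · σ/√n = 2.326 · 9.0/√150 = 1.71

CI: (113.9 - 1.71, 113.9 + 1.71) = (112.19, 115.61)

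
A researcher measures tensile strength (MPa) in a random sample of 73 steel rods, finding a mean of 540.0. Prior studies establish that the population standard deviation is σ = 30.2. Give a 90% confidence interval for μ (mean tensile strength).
(534.19, 545.81)

z-interval (σ known):
z* = 1.645 for 90% confidence

Margin of error = z* · σ/√n = 1.645 · 30.2/√73 = 5.81

CI: (540.0 - 5.81, 540.0 + 5.81) = (534.19, 545.81)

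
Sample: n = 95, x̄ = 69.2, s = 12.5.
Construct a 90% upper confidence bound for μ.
μ ≤ 70.86

Upper bound (one-sided):
t* = 1.291 (one-sided for 90%)
Upper bound = x̄ + t* · s/√n = 69.2 + 1.291 · 12.5/√95 = 70.86

We are 90% confident that μ ≤ 70.86.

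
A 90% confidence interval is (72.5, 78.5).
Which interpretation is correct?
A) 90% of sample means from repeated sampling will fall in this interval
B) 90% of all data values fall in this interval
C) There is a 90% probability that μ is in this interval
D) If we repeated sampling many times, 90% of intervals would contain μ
D

A) Wrong — coverage applies to intervals containing μ, not to future x̄ values.
B) Wrong — a CI is about the parameter μ, not individual data values.
C) Wrong — μ is fixed; the randomness lives in the interval, not in μ.
D) Correct — this is the frequentist long-run coverage interpretation.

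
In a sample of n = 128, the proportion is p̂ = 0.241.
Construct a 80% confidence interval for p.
(0.193, 0.289)

Proportion CI:
SE = √(p̂(1-p̂)/n) = √(0.241 · 0.759 / 128) = 0.03780

z* = 1.282
Margin = z* · SE = 1.282 · 0.03780 = 0.0485

CI: 0.241 ± 0.0485 = (0.193, 0.289)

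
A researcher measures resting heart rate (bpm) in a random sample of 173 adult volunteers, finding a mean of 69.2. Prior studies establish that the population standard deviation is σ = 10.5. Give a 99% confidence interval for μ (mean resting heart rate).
(67.14, 71.26)

z-interval (σ known):
z* = 2.576 for 99% confidence

Margin of error = z* · σ/√n = 2.576 · 10.5/√173 = 2.06

CI: (69.2 - 2.06, 69.2 + 2.06) = (67.14, 71.26)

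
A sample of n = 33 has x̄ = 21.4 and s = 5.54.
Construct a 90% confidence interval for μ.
(19.77, 23.03)

t-interval (σ unknown):
df = n - 1 = 32
t* = 1.694 for 90% confidence

Margin of error = t* · s/√n = 1.694 · 5.54/√33 = 1.63

CI: (19.77, 23.03)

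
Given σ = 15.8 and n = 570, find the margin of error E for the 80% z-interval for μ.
Margin of error = 0.85

Margin of error = z* · σ/√n
= 1.282 · 15.8/√570
= 1.282 · 15.8/23.8747
= 0.85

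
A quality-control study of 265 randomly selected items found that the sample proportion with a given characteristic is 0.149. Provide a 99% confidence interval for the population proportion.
(0.093, 0.205)

Proportion CI:
SE = √(p̂(1-p̂)/n) = √(0.149 · 0.851 / 265) = 0.02187

z* = 2.576
Margin = z* · SE = 2.576 · 0.02187 = 0.0563

CI: 0.149 ± 0.0563 = (0.093, 0.205)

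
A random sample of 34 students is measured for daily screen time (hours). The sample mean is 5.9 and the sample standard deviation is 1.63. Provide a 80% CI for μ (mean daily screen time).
(5.53, 6.27)

t-interval (σ unknown):
df = n - 1 = 33
t* = 1.308 for 80% confidence

Margin of error = t* · s/√n = 1.308 · 1.63/√34 = 0.37

CI: (5.53, 6.27)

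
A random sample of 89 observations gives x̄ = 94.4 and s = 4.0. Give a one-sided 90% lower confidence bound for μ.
μ ≥ 93.85

Lower bound (one-sided):
t* = 1.291 (one-sided for 90%)
Lower bound = x̄ - t* · s/√n = 94.4 - 1.291 · 4.0/√89 = 93.85

We are 90% confident that μ ≥ 93.85.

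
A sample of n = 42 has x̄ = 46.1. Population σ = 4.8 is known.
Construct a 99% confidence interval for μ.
(44.19, 48.01)

z-interval (σ known):
z* = 2.576 for 99% confidence

Margin of error = z* · σ/√n = 2.576 · 4.8/√42 = 1.91

CI: (46.1 - 1.91, 46.1 + 1.91) = (44.19, 48.01)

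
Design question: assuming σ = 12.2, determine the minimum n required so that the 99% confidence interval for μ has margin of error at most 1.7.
n ≥ 342

For margin E ≤ 1.7:
n ≥ (z* · σ / E)²
n ≥ (2.576 · 12.2 / 1.7)²
n ≥ 341.75

Minimum n = 342 (rounding up)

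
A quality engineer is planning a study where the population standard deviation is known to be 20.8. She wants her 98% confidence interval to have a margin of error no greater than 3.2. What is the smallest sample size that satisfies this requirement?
n ≥ 229

For margin E ≤ 3.2:
n ≥ (z* · σ / E)²
n ≥ (2.326 · 20.8 / 3.2)²
n ≥ 228.58

Minimum n = 229 (rounding up)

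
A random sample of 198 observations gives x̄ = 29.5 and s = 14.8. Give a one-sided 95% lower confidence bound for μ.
μ ≥ 27.76

Lower bound (one-sided):
t* = 1.653 (one-sided for 95%)
Lower bound = x̄ - t* · s/√n = 29.5 - 1.653 · 14.8/√198 = 27.76

We are 95% confident that μ ≥ 27.76.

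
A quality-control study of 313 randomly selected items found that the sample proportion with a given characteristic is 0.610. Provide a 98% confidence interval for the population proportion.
(0.546, 0.674)

Proportion CI:
SE = √(p̂(1-p̂)/n) = √(0.610 · 0.390 / 313) = 0.02757

z* = 2.326
Margin = z* · SE = 2.326 · 0.02757 = 0.0641

CI: 0.610 ± 0.0641 = (0.546, 0.674)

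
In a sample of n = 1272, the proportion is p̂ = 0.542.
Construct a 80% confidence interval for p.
(0.524, 0.560)

Proportion CI:
SE = √(p̂(1-p̂)/n) = √(0.542 · 0.458 / 1272) = 0.01397

z* = 1.282
Margin = z* · SE = 1.282 · 0.01397 = 0.0179

CI: 0.542 ± 0.0179 = (0.524, 0.560)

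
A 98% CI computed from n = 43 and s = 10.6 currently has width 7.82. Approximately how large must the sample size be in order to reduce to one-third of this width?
n ≈ 387

CI width ∝ 1/√n
To reduce width by factor 3, need √n to grow by 3 → need 3² = 9 times as many samples.

Current: n = 43, width = 7.82
New: n = 387, width ≈ 2.52

Width reduced by factor of 7.82/2.52 = 3.10.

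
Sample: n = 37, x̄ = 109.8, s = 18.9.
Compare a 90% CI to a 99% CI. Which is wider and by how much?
99% CI is wider by 6.41

df = 36
90% CI: t* = 1.688, (104.56, 115.04), width = 2 · t* · s/√n = 10.49
99% CI: t* = 2.719, (101.35, 118.25), width = 2 · t* · s/√n = 16.90

The 99% CI is wider by 16.90 - 10.49 = 6.41.
Higher confidence requires a wider interval.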